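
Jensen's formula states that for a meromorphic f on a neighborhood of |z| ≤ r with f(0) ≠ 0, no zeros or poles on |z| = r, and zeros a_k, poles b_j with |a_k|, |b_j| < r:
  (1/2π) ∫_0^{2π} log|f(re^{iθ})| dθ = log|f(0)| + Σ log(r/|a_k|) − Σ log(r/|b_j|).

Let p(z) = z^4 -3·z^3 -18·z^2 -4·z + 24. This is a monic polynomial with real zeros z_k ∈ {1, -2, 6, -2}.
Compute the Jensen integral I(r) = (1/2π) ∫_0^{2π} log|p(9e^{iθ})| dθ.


Zeros: -2, -2, 1, 6; r = 9.
Inside |z| < r: -2, -2, 1, 6. Outside (|z| ≥ r): ∅.
p(0) = 24, so log|p(0)| = log(24) = 3.1781.
Apply Jensen: I(r) = log|p(0)| + Σ_k log(r/|z_k|), summed over zeros inside |z| < r.
  log(r/|z_k|) for z_k = 1: log(9/1) = 2.1972
  log(r/|z_k|) for z_k = -2: log(9/2) = 1.5041
  log(r/|z_k|) for z_k = 6: log(9/6) = 0.4055
  log(r/|z_k|) for z_k = -2: log(9/2) = 1.5041
Sum over inside zeros: 5.6108.
I(r) = log|p(0)| + (inside sum) = 3.1781 + 5.6108 = 8.7889.
Closed form (all zeros inside, monic): I(r) = n·log(r) = 4·log(9) = 8.7889. ✓

I(r) ≈ 8.7889.


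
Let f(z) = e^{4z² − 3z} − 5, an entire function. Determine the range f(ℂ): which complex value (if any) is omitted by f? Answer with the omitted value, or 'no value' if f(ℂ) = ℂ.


Little Picard bounds the complement of f(ℂ) to at most one point.
The exponent g(z) = 4z² − 3z is a nonconstant polynomial, hence surjective onto ℂ. So e^{g(z)} takes every value in {e^w : w ∈ ℂ} = ℂ ∖ {0}. Adding -5 shifts the range to ℂ ∖ {-5}. f omits exactly -5.

Omitted value: -5.


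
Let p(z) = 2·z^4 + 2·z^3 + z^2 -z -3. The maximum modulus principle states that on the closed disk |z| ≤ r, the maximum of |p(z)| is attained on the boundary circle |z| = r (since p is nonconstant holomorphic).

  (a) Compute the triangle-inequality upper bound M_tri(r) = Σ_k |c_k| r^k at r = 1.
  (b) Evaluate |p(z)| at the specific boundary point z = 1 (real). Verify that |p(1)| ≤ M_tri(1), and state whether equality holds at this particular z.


Coefficients: c_0 = -3, c_1 = -1, c_2 = 1, c_3 = 2, c_4 = 2. Radius r = 1.
Part (a). Triangle bound: M_tri(r) = Σ_k |c_k| r^k
  = |-3|·1^0 + |-1|·1^1 + |1|·1^2 + |2|·1^3 + |2|·1^4
  = 3 + 1 + 1 + 2 + 2 = 9.
This bounds M(r) := max_{|z|=r} |p(z)| from above; equality holds iff all terms c_k z^k can be made to align in phase at a single z on |z|=r.
Part (b). At z = 1 (real, on the circle |z| = r):
  p(1) = (-3)·1^0 + (-1)·1^1 + (1)·1^2 + (2)·1^3 + (2)·1^4 = 1.
  |p(1)| = 1.
Check: |p(1)| = 1 ≤ 9 = M_tri(1). ✓ Equality does not hold at z = 1 (the coefficients have mixed signs, so the terms do not all align in phase there).

M_tri(1) = 9; |p(1)| = 1; equality at z=1: no.


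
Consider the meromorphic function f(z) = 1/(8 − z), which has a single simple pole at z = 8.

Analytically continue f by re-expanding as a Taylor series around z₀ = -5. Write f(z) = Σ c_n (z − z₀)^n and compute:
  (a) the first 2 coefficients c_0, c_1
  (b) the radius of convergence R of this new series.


Let w = z − z₀, so z = z₀ + w.
Then 8 − z = 8 − (z₀ + w) = (8 − z₀) − w = 13 − w.
f(z) = 1/(13 − w) = (1/(13)) · 1/(1 − w/(13)) = Σ_{n≥0} w^n / (13)^(n+1).
So c_n = 1/(13)^(n+1):
  c_0 = 1/(13)^1 = 1/13.
  c_1 = 1/(13)^2 = 1/169.
The series is valid for |w/d| < 1, i.e. |z − z₀| < |d|.
Radius of convergence: R = |8 − z₀| = |13| = 13 (distance from z₀ to the singularity z = 8).

c_0 = 1/13, c_1 = 1/169; R = 13.


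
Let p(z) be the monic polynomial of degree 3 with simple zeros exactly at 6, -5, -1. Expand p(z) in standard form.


The polynomial is p(z) = ∏_{α ∈ S} (z − α), where S = {6, -5, -1}.
Expanding the product yields: p(z) = z^3 -31·z -30.
The resulting polynomial has degree 3 and real coefficients as required.

p(z) = z^3 -31·z -30.


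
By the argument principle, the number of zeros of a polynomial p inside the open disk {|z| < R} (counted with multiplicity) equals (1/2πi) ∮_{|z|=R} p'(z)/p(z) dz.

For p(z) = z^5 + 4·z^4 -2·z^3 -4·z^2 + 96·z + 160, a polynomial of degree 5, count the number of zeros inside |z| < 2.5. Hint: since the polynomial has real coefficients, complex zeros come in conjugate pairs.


The zeros of p are: -2, (-3 + 1i), (-3 - 1i), (2 + 2i), (2 - 2i).
Their magnitudes are: 2, 3.162, 3.162, 2.828, 2.828.
Zeros with |z| < R = 2.5: -2.
Count = 1.
By the argument principle, (1/2πi) ∮_{|z|=R} p'(z)/p(z) dz equals exactly this count.

Number of zeros inside |z| < 2.5: 1.


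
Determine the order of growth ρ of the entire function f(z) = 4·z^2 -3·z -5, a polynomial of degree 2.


|f(z)| ≤ Σ|c_k|·r^k = O(r^2) as r → ∞. Polynomial growth is O(e^{r^ε}) for every ε > 0 (since r^2/e^{r^ε} → 0), so ρ ≤ ε for all ε > 0, i.e. ρ = 0. Every nonconstant polynomial has order 0.
Therefore ρ = 0.

Order ρ = 0.


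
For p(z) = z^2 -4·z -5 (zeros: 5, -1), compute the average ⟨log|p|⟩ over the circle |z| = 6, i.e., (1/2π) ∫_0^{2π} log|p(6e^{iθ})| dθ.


Zeros: -1, 5; r = 6.
Inside |z| < r: -1, 5. Outside (|z| ≥ r): ∅.
p(0) = -5, so log|p(0)| = log(5) = 1.6094.
Apply Jensen: I(r) = log|p(0)| + Σ_k log(r/|z_k|), summed over zeros inside |z| < r.
  log(r/|z_k|) for z_k = 5: log(6/5) = 0.1823
  log(r/|z_k|) for z_k = -1: log(6/1) = 1.7918
Sum over inside zeros: 1.9741.
I(r) = log|p(0)| + (inside sum) = 1.6094 + 1.9741 = 3.5835.
Closed form (all zeros inside, monic): I(r) = n·log(r) = 2·log(6) = 3.5835. ✓

I(r) ≈ 3.5835.


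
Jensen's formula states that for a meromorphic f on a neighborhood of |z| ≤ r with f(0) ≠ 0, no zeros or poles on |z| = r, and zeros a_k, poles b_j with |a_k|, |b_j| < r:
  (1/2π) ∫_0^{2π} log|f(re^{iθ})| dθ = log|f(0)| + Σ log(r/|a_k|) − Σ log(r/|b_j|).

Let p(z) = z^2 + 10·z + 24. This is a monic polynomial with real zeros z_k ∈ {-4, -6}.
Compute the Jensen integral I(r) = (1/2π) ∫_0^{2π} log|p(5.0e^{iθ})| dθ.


Zeros: -6, -4; r = 5.0.
Inside |z| < r: -4. Outside (|z| ≥ r): -6.
p(0) = 24, so log|p(0)| = log(24) = 3.1781.
Apply Jensen: I(r) = log|p(0)| + Σ_k log(r/|z_k|), summed over zeros inside |z| < r.
  log(r/|z_k|) for z_k = -4: log(5.0/4) = 0.2231
  Outside zeros (-6) contribute nothing to the Jensen sum.
Sum over inside zeros: 0.2231.
I(r) = log|p(0)| + (inside sum) = 3.1781 + 0.2231 = 3.4012.
Note: since some zeros are outside |z| ≤ r, the simplified n·log(r) form does NOT apply — only the inside zeros contribute.

I(r) ≈ 3.4012.


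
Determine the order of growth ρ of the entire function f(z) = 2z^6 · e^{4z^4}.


M(r) = max_{|z|=r} |2|·|z|^6·|e^{4z^4}| = 2·r^6 · e^{4r^4} (the factors attain their maxima compatibly on |z|=r). Then log M(r) = log 2 + 6·log r + 4r^4, dominated by the last term, so log log M(r) ~ 4·log r. The polynomial factor 2z^6 contributes only a log r term and does not affect the order. ρ = 4.
Therefore ρ = 4.

Order ρ = 4.


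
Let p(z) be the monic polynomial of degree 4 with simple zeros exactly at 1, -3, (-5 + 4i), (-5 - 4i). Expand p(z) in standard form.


The polynomial is p(z) = ∏_{α ∈ S} (z − α), where S = {1, -3, (-5 + 4i), (-5 - 4i)}.
Expanding the product yields: p(z) = z^4 + 12·z^3 + 58·z^2 + 52·z -123.
Note conjugate pairs combine to real quadratics: (z − (-5+4i))(z − (-5−4i)) = z² + 10z + 41.
The resulting polynomial has degree 4 and real coefficients as required.

p(z) = z^4 + 12·z^3 + 58·z^2 + 52·z -123.


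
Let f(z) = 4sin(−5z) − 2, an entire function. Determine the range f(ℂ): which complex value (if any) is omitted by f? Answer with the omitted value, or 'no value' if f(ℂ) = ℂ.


Little Picard bounds the complement of f(ℂ) to at most one point.
sin is entire and surjective onto ℂ: for every w ∈ ℂ, sin(ζ) = w has a solution ζ ∈ ℂ (e.g., via the complex inverse arcsin). With ζ = −5z this gives z = ζ/(-5). Then 4·sin(−5z) takes every value in 4·ℂ = ℂ, and adding -2 is a bijection of ℂ. So f is surjective and omits no value. (Note: only on the real line is sin bounded by [−1, 1].)

Omitted value: no value.


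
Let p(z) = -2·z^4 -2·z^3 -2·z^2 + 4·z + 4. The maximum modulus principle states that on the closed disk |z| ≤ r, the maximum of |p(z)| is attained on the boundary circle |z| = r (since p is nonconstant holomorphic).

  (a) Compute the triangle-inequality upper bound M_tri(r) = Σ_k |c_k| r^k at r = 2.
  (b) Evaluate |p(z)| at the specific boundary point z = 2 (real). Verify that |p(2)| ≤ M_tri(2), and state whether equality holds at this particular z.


Coefficients: c_0 = 4, c_1 = 4, c_2 = -2, c_3 = -2, c_4 = -2. Radius r = 2.
Part (a). Triangle bound: M_tri(r) = Σ_k |c_k| r^k
  = |4|·2^0 + |4|·2^1 + |-2|·2^2 + |-2|·2^3 + |-2|·2^4
  = 4 + 8 + 8 + 16 + 32 = 68.
This bounds M(r) := max_{|z|=r} |p(z)| from above; equality holds iff all terms c_k z^k can be made to align in phase at a single z on |z|=r.
Part (b). At z = 2 (real, on the circle |z| = r):
  p(2) = (4)·2^0 + (4)·2^1 + (-2)·2^2 + (-2)·2^3 + (-2)·2^4 = -44.
  |p(2)| = 44.
Check: |p(2)| = 44 ≤ 68 = M_tri(2). ✓ Equality does not hold at z = 2 (the coefficients have mixed signs, so the terms do not all align in phase there).

M_tri(2) = 68; |p(2)| = 44; equality at z=2: no.


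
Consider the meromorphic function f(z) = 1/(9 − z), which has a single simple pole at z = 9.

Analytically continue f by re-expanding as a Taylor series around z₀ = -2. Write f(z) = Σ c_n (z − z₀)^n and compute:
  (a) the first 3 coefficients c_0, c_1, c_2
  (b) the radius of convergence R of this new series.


Let w = z − z₀, so z = z₀ + w.
Then 9 − z = 9 − (z₀ + w) = (9 − z₀) − w = 11 − w.
f(z) = 1/(11 − w) = (1/(11)) · 1/(1 − w/(11)) = Σ_{n≥0} w^n / (11)^(n+1).
So c_n = 1/(11)^(n+1):
  c_0 = 1/(11)^1 = 1/11.
  c_1 = 1/(11)^2 = 1/121.
  c_2 = 1/(11)^3 = 1/1331.
The series is valid for |w/d| < 1, i.e. |z − z₀| < |d|.
Radius of convergence: R = |9 − z₀| = |11| = 11 (distance from z₀ to the singularity z = 9).

c_0 = 1/11, c_1 = 1/121, c_2 = 1/1331; R = 11.


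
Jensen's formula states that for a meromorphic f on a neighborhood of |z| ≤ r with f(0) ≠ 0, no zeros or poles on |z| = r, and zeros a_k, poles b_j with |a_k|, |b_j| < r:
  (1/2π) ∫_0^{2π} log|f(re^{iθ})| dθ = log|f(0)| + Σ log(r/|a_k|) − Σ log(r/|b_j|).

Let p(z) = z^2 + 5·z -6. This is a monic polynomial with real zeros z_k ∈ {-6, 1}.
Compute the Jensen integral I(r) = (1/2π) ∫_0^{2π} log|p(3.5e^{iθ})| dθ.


Zeros: -6, 1; r = 3.5.
Inside |z| < r: 1. Outside (|z| ≥ r): -6.
p(0) = -6, so log|p(0)| = log(6) = 1.7918.
Apply Jensen: I(r) = log|p(0)| + Σ_k log(r/|z_k|), summed over zeros inside |z| < r.
  log(r/|z_k|) for z_k = 1: log(3.5/1) = 1.2528
  Outside zeros (-6) contribute nothing to the Jensen sum.
Sum over inside zeros: 1.2528.
I(r) = log|p(0)| + (inside sum) = 1.7918 + 1.2528 = 3.0445.
Note: since some zeros are outside |z| ≤ r, the simplified n·log(r) form does NOT apply — only the inside zeros contribute.

I(r) ≈ 3.0445.


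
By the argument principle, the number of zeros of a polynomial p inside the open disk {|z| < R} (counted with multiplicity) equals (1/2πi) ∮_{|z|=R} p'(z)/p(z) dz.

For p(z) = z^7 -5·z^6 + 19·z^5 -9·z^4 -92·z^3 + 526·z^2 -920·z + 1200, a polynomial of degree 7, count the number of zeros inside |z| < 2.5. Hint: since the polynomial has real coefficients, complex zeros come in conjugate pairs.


The zeros of p are: (1 + 3i), (1 - 3i), (2 + 2i), (2 - 2i), (1 + 2i), (1 - 2i), -3.
Their magnitudes are: 3.162, 3.162, 2.828, 2.828, 2.236, 2.236, 3.
Zeros with |z| < R = 2.5: (1 + 2i), (1 - 2i).
Count = 2.
By the argument principle, (1/2πi) ∮_{|z|=R} p'(z)/p(z) dz equals exactly this count.

Number of zeros inside |z| < 2.5: 2.


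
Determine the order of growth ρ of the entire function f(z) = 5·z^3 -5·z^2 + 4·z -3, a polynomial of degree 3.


|f(z)| ≤ Σ|c_k|·r^k = O(r^3) as r → ∞. Polynomial growth is O(e^{r^ε}) for every ε > 0 (since r^3/e^{r^ε} → 0), so ρ ≤ ε for all ε > 0, i.e. ρ = 0. Every nonconstant polynomial has order 0.
Therefore ρ = 0.

Order ρ = 0.


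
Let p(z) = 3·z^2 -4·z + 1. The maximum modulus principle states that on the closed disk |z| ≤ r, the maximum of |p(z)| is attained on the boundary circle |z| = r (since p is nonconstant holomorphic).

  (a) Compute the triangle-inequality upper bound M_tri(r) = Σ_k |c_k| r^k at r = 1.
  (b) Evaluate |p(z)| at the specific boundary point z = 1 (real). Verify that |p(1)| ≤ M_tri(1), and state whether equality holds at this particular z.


Coefficients: c_0 = 1, c_1 = -4, c_2 = 3. Radius r = 1.
Part (a). Triangle bound: M_tri(r) = Σ_k |c_k| r^k
  = |1|·1^0 + |-4|·1^1 + |3|·1^2
  = 1 + 4 + 3 = 8.
This bounds M(r) := max_{|z|=r} |p(z)| from above; equality holds iff all terms c_k z^k can be made to align in phase at a single z on |z|=r.
Part (b). At z = 1 (real, on the circle |z| = r):
  p(1) = (1)·1^0 + (-4)·1^1 + (3)·1^2 = 0.
  |p(1)| = 0.
Check: |p(1)| = 0 ≤ 8 = M_tri(1). ✓ Equality does not hold at z = 1 (the coefficients have mixed signs, so the terms do not all align in phase there).

M_tri(1) = 8; |p(1)| = 0; equality at z=1: no.


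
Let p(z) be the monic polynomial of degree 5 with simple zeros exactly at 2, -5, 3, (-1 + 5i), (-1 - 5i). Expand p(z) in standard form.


The polynomial is p(z) = ∏_{α ∈ S} (z − α), where S = {2, -5, 3, (-1 + 5i), (-1 - 5i)}.
Expanding the product yields: p(z) = z^5 + 2·z^4 + 7·z^3 -8·z^2 -434·z + 780.
Note conjugate pairs combine to real quadratics: (z − (-1+5i))(z − (-1−5i)) = z² + 2z + 26.
The resulting polynomial has degree 5 and real coefficients as required.

p(z) = z^5 + 2·z^4 + 7·z^3 -8·z^2 -434·z + 780.


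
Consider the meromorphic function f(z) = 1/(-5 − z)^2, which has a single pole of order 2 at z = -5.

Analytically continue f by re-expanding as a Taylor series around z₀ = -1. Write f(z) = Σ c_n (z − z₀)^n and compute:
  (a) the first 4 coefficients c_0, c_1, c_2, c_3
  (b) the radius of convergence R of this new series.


Let w = z − z₀, so z = z₀ + w.
Then -5 − z = -5 − (z₀ + w) = (-5 − z₀) − w = -4 − w.
f(z) = 1/(-4 − w)^2 = (1/(-4)^2) · (1 − w/(-4))^{−2}.
By the binomial series (1−u)^{−2} = Σ_{n≥0} C(n+1, 1) u^n for |u|<1, with u = w/(-4):
  c_n = C(n+1, 1) / (-4)^(n+2).
  c_0 = 1/(-4)^2 = 1/16.
  c_1 = 2/(-4)^3 = -1/32.
  c_2 = 3/(-4)^4 = 3/256.
  c_3 = 4/(-4)^5 = -1/256.
The series is valid for |w/d| < 1, i.e. |z − z₀| < |d|.
Radius of convergence: R = |-5 − z₀| = |-4| = 4 (distance from z₀ to the singularity z = -5).

c_0 = 1/16, c_1 = -1/32, c_2 = 3/256, c_3 = -1/256; R = 4.


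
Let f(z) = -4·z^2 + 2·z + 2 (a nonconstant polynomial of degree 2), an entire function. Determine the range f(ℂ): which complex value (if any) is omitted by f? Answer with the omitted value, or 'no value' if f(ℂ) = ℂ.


Little Picard bounds the complement of f(ℂ) to at most one point.
For every w ∈ ℂ, the equation p(z) − w = 0 is a nonconstant polynomial in z and hence has at least one root by the fundamental theorem of algebra. So p is surjective onto ℂ, omitting no value.

Omitted value: no value.


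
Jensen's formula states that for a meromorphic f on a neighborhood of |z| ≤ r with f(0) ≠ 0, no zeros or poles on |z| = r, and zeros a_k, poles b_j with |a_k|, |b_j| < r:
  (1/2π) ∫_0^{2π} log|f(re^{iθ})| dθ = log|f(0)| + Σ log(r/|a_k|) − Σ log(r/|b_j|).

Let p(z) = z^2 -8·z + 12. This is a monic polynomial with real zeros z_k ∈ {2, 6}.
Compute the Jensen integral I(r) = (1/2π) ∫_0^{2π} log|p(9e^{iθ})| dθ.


Zeros: 2, 6; r = 9.
Inside |z| < r: 2, 6. Outside (|z| ≥ r): ∅.
p(0) = 12, so log|p(0)| = log(12) = 2.4849.
Apply Jensen: I(r) = log|p(0)| + Σ_k log(r/|z_k|), summed over zeros inside |z| < r.
  log(r/|z_k|) for z_k = 2: log(9/2) = 1.5041
  log(r/|z_k|) for z_k = 6: log(9/6) = 0.4055
Sum over inside zeros: 1.9095.
I(r) = log|p(0)| + (inside sum) = 2.4849 + 1.9095 = 4.3944.
Closed form (all zeros inside, monic): I(r) = n·log(r) = 2·log(9) = 4.3944. ✓

I(r) ≈ 4.3944.


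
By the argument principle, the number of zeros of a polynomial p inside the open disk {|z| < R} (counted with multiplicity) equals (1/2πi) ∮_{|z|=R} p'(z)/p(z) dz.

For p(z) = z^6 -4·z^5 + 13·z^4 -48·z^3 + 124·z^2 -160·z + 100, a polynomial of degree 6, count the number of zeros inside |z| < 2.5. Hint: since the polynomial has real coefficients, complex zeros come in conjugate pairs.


The zeros of p are: (-1 + 3i), (-1 - 3i), (1 + 1i), (1 - 1i), (2 + 1i), (2 - 1i).
Their magnitudes are: 3.162, 3.162, 1.414, 1.414, 2.236, 2.236.
Zeros with |z| < R = 2.5: (1 + 1i), (1 - 1i), (2 + 1i), (2 - 1i).
Count = 4.
By the argument principle, (1/2πi) ∮_{|z|=R} p'(z)/p(z) dz equals exactly this count.

Number of zeros inside |z| < 2.5: 4.


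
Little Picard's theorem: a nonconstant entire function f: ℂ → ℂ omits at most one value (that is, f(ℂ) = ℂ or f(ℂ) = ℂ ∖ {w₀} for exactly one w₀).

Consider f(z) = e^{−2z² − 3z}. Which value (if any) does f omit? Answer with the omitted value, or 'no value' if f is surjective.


Little Picard bounds the complement of f(ℂ) to at most one point.
The exponent g(z) = −2z² − 3z is a nonconstant polynomial, hence surjective onto ℂ. So e^{g(z)} takes every value in {e^w : w ∈ ℂ} = ℂ ∖ {0}. Adding 0 shifts the range to ℂ ∖ {0}. f omits exactly 0.

Omitted value: 0.


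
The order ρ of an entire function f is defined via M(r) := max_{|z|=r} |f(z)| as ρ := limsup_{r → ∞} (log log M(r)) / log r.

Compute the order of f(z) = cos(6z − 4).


cos(w) is a linear combination of e^{iw} and e^{−iw} (or e^w, e^{−w} in the hyperbolic case), so |cos(w)| ≤ e^{|w|}. With w = 6z − 4, |w| ≤ 6|z| + 4 = 6r + 4 on |z| = r, giving M(r) ≤ e^{6r + 4}, so ρ ≤ 1. On a suitable ray (z = it for sin/cos; z = t for sinh/cosh, t real → ∞), |cos(6z − 4)| grows like e^{6|t|}/2, so ρ ≥ 1. Hence ρ = 1.
Therefore ρ = 1.

Order ρ = 1.


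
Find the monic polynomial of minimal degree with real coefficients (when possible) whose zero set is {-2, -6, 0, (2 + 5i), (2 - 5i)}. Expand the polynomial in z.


The polynomial is p(z) = ∏_{α ∈ S} (z − α), where S = {-2, -6, 0, (2 + 5i), (2 - 5i)}.
Expanding the product yields: p(z) = z^5 + 4·z^4 + 9·z^3 + 184·z^2 + 348·z.
Note conjugate pairs combine to real quadratics: (z − (2+5i))(z − (2−5i)) = z² − 4z + 29.
The resulting polynomial has degree 5 and real coefficients as required.

p(z) = z^5 + 4·z^4 + 9·z^3 + 184·z^2 + 348·z.


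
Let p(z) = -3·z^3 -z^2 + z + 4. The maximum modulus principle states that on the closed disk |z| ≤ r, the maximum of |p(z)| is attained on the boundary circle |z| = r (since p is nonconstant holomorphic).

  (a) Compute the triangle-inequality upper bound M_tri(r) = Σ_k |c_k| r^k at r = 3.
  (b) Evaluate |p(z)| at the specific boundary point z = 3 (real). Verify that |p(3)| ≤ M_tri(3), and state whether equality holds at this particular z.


Coefficients: c_0 = 4, c_1 = 1, c_2 = -1, c_3 = -3. Radius r = 3.
Part (a). Triangle bound: M_tri(r) = Σ_k |c_k| r^k
  = |4|·3^0 + |1|·3^1 + |-1|·3^2 + |-3|·3^3
  = 4 + 3 + 9 + 81 = 97.
This bounds M(r) := max_{|z|=r} |p(z)| from above; equality holds iff all terms c_k z^k can be made to align in phase at a single z on |z|=r.
Part (b). At z = 3 (real, on the circle |z| = r):
  p(3) = (4)·3^0 + (1)·3^1 + (-1)·3^2 + (-3)·3^3 = -83.
  |p(3)| = 83.
Check: |p(3)| = 83 ≤ 97 = M_tri(3). ✓ Equality does not hold at z = 3 (the coefficients have mixed signs, so the terms do not all align in phase there).

M_tri(3) = 97; |p(3)| = 83; equality at z=3: no.


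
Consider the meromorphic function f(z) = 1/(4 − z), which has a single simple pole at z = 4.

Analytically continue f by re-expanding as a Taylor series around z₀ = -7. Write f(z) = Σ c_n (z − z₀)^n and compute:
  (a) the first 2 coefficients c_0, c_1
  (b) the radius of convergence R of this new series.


Let w = z − z₀, so z = z₀ + w.
Then 4 − z = 4 − (z₀ + w) = (4 − z₀) − w = 11 − w.
f(z) = 1/(11 − w) = (1/(11)) · 1/(1 − w/(11)) = Σ_{n≥0} w^n / (11)^(n+1).
So c_n = 1/(11)^(n+1):
  c_0 = 1/(11)^1 = 1/11.
  c_1 = 1/(11)^2 = 1/121.
The series is valid for |w/d| < 1, i.e. |z − z₀| < |d|.
Radius of convergence: R = |4 − z₀| = |11| = 11 (distance from z₀ to the singularity z = 4).

c_0 = 1/11, c_1 = 1/121; R = 11.


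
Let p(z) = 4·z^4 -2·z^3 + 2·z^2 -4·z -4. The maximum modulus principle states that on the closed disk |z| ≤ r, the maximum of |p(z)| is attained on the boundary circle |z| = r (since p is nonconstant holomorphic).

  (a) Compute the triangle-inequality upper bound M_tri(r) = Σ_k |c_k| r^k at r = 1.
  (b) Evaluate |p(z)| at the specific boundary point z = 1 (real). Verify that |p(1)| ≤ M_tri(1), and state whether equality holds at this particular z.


Coefficients: c_0 = -4, c_1 = -4, c_2 = 2, c_3 = -2, c_4 = 4. Radius r = 1.
Part (a). Triangle bound: M_tri(r) = Σ_k |c_k| r^k
  = |-4|·1^0 + |-4|·1^1 + |2|·1^2 + |-2|·1^3 + |4|·1^4
  = 4 + 4 + 2 + 2 + 4 = 16.
This bounds M(r) := max_{|z|=r} |p(z)| from above; equality holds iff all terms c_k z^k can be made to align in phase at a single z on |z|=r.
Part (b). At z = 1 (real, on the circle |z| = r):
  p(1) = (-4)·1^0 + (-4)·1^1 + (2)·1^2 + (-2)·1^3 + (4)·1^4 = -4.
  |p(1)| = 4.
Check: |p(1)| = 4 ≤ 16 = M_tri(1). ✓ Equality does not hold at z = 1 (the coefficients have mixed signs, so the terms do not all align in phase there).

M_tri(1) = 16; |p(1)| = 4; equality at z=1: no.


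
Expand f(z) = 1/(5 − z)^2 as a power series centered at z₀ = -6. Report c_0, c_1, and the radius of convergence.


Let w = z − z₀, so z = z₀ + w.
Then 5 − z = 5 − (z₀ + w) = (5 − z₀) − w = 11 − w.
f(z) = 1/(11 − w)^2 = (1/(11)^2) · (1 − w/(11))^{−2}.
By the binomial series (1−u)^{−2} = Σ_{n≥0} C(n+1, 1) u^n for |u|<1, with u = w/(11):
  c_n = C(n+1, 1) / (11)^(n+2).
  c_0 = 1/(11)^2 = 1/121.
  c_1 = 2/(11)^3 = 2/1331.
The series is valid for |w/d| < 1, i.e. |z − z₀| < |d|.
Radius of convergence: R = |5 − z₀| = |11| = 11 (distance from z₀ to the singularity z = 5).

c_0 = 1/121, c_1 = 2/1331; R = 11.


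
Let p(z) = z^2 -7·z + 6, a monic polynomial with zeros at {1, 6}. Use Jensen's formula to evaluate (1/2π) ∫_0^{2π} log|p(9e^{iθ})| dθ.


Zeros: 1, 6; r = 9.
Inside |z| < r: 1, 6. Outside (|z| ≥ r): ∅.
p(0) = 6, so log|p(0)| = log(6) = 1.7918.
Apply Jensen: I(r) = log|p(0)| + Σ_k log(r/|z_k|), summed over zeros inside |z| < r.
  log(r/|z_k|) for z_k = 1: log(9/1) = 2.1972
  log(r/|z_k|) for z_k = 6: log(9/6) = 0.4055
Sum over inside zeros: 2.6027.
I(r) = log|p(0)| + (inside sum) = 1.7918 + 2.6027 = 4.3944.
Closed form (all zeros inside, monic): I(r) = n·log(r) = 2·log(9) = 4.3944. ✓

I(r) ≈ 4.3944.


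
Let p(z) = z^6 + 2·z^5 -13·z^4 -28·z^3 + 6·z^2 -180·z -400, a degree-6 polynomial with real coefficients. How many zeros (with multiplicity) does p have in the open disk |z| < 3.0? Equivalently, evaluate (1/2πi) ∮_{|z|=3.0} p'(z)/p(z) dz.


The zeros of p are: -2, 4, (-3 + 1i), (-3 - 1i), (1 + 2i), (1 - 2i).
Their magnitudes are: 2, 4, 3.162, 3.162, 2.236, 2.236.
Zeros with |z| < R = 3.0: -2, (1 + 2i), (1 - 2i).
Count = 3.
By the argument principle, (1/2πi) ∮_{|z|=R} p'(z)/p(z) dz equals exactly this count.

Number of zeros inside |z| < 3.0: 3.


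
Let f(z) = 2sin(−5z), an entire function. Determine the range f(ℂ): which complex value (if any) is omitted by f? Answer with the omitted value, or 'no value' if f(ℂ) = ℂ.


Little Picard bounds the complement of f(ℂ) to at most one point.
sin is entire and surjective onto ℂ: for every w ∈ ℂ, sin(ζ) = w has a solution ζ ∈ ℂ (e.g., via the complex inverse arcsin). With ζ = −5z this gives z = ζ/(-5). Then 2·sin(−5z) takes every value in 2·ℂ = ℂ, and adding 0 is a bijection of ℂ. So f is surjective and omits no value. (Note: only on the real line is sin bounded by [−1, 1].)

Omitted value: no value.


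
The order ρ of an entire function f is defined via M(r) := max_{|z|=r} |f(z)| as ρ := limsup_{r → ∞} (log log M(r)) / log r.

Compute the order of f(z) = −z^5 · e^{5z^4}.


M(r) = max_{|z|=r} |-1|·|z|^5·|e^{5z^4}| = 1·r^5 · e^{5r^4} (the factors attain their maxima compatibly on |z|=r). Then log M(r) = log 1 + 5·log r + 5r^4, dominated by the last term, so log log M(r) ~ 4·log r. The polynomial factor -1z^5 contributes only a log r term and does not affect the order. ρ = 4.
Therefore ρ = 4.

Order ρ = 4.


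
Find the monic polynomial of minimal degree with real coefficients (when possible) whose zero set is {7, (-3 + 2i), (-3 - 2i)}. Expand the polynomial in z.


The polynomial is p(z) = ∏_{α ∈ S} (z − α), where S = {7, (-3 + 2i), (-3 - 2i)}.
Expanding the product yields: p(z) = z^3 -z^2 -29·z -91.
Note conjugate pairs combine to real quadratics: (z − (-3+2i))(z − (-3−2i)) = z² + 6z + 13.
The resulting polynomial has degree 3 and real coefficients as required.

p(z) = z^3 -z^2 -29·z -91.


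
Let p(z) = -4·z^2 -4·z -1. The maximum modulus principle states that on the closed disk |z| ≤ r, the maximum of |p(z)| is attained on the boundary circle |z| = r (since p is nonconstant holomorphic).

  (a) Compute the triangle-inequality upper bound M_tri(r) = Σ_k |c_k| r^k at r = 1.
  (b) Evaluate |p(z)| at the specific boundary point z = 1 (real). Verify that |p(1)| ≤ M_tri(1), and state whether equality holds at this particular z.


Coefficients: c_0 = -1, c_1 = -4, c_2 = -4. Radius r = 1.
Part (a). Triangle bound: M_tri(r) = Σ_k |c_k| r^k
  = |-1|·1^0 + |-4|·1^1 + |-4|·1^2
  = 1 + 4 + 4 = 9.
This bounds M(r) := max_{|z|=r} |p(z)| from above; equality holds iff all terms c_k z^k can be made to align in phase at a single z on |z|=r.
Part (b). At z = 1 (real, on the circle |z| = r):
  p(1) = (-1)·1^0 + (-4)·1^1 + (-4)·1^2 = -9.
  |p(1)| = 9.
Since all nonzero coefficients share the same sign, |p(1)| = 9 = M_tri(1); the triangle bound is attained at z = 1, so in fact M(r) = 9.

M_tri(1) = 9; |p(1)| = 9; equality at z=1: yes.


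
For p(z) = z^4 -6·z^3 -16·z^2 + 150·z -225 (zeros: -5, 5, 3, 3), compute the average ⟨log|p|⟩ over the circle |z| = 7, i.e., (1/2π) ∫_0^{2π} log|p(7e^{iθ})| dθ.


Zeros: -5, 3, 3, 5; r = 7.
Inside |z| < r: -5, 3, 3, 5. Outside (|z| ≥ r): ∅.
p(0) = -225, so log|p(0)| = log(225) = 5.4161.
Apply Jensen: I(r) = log|p(0)| + Σ_k log(r/|z_k|), summed over zeros inside |z| < r.
  log(r/|z_k|) for z_k = -5: log(7/5) = 0.3365
  log(r/|z_k|) for z_k = 5: log(7/5) = 0.3365
  log(r/|z_k|) for z_k = 3: log(7/3) = 0.8473
  log(r/|z_k|) for z_k = 3: log(7/3) = 0.8473
Sum over inside zeros: 2.3675.
I(r) = log|p(0)| + (inside sum) = 5.4161 + 2.3675 = 7.7836.
Closed form (all zeros inside, monic): I(r) = n·log(r) = 4·log(7) = 7.7836. ✓

I(r) ≈ 7.7836.


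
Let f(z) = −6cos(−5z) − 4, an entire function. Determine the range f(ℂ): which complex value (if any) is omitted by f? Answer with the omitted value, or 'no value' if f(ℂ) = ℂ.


Little Picard bounds the complement of f(ℂ) to at most one point.
cos is entire and surjective onto ℂ: for every w ∈ ℂ, cos(ζ) = w has a solution ζ ∈ ℂ (e.g., via the complex inverse arccos). With ζ = −5z this gives z = ζ/(-5). Then -6·cos(−5z) takes every value in -6·ℂ = ℂ, and adding -4 is a bijection of ℂ. So f is surjective and omits no value. (Note: only on the real line is cos bounded by [−1, 1].)

Omitted value: no value.


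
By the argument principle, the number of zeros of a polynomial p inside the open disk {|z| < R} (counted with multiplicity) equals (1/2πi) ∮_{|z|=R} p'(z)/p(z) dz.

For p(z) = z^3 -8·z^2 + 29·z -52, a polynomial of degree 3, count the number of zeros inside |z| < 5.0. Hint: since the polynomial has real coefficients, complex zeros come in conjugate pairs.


The zeros of p are: 4, (2 + 3i), (2 - 3i).
Their magnitudes are: 4, 3.606, 3.606.
Zeros with |z| < R = 5.0: 4, (2 + 3i), (2 - 3i).
Count = 3.
By the argument principle, (1/2πi) ∮_{|z|=R} p'(z)/p(z) dz equals exactly this count.

Number of zeros inside |z| < 5.0: 3.


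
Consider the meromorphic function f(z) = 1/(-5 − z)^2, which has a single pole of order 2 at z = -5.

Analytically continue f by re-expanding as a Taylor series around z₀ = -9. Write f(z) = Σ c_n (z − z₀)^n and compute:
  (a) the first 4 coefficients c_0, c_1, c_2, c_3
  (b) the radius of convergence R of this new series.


Let w = z − z₀, so z = z₀ + w.
Then -5 − z = -5 − (z₀ + w) = (-5 − z₀) − w = 4 − w.
f(z) = 1/(4 − w)^2 = (1/(4)^2) · (1 − w/(4))^{−2}.
By the binomial series (1−u)^{−2} = Σ_{n≥0} C(n+1, 1) u^n for |u|<1, with u = w/(4):
  c_n = C(n+1, 1) / (4)^(n+2).
  c_0 = 1/(4)^2 = 1/16.
  c_1 = 2/(4)^3 = 1/32.
  c_2 = 3/(4)^4 = 3/256.
  c_3 = 4/(4)^5 = 1/256.
The series is valid for |w/d| < 1, i.e. |z − z₀| < |d|.
Radius of convergence: R = |-5 − z₀| = |4| = 4 (distance from z₀ to the singularity z = -5).

c_0 = 1/16, c_1 = 1/32, c_2 = 3/256, c_3 = 1/256; R = 4.


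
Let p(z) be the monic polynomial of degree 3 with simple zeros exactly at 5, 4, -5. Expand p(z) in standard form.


The polynomial is p(z) = ∏_{α ∈ S} (z − α), where S = {5, 4, -5}.
Expanding the product yields: p(z) = z^3 -4·z^2 -25·z + 100.
The resulting polynomial has degree 3 and real coefficients as required.

p(z) = z^3 -4·z^2 -25·z + 100.


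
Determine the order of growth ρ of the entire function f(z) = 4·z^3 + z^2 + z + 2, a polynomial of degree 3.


|f(z)| ≤ Σ|c_k|·r^k = O(r^3) as r → ∞. Polynomial growth is O(e^{r^ε}) for every ε > 0 (since r^3/e^{r^ε} → 0), so ρ ≤ ε for all ε > 0, i.e. ρ = 0. Every nonconstant polynomial has order 0.
Therefore ρ = 0.

Order ρ = 0.


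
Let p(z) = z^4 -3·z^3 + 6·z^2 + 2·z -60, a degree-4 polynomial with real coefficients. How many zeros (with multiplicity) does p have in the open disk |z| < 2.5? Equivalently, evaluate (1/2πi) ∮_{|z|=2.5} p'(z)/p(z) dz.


The zeros of p are: -2, (1 + 3i), (1 - 3i), 3.
Their magnitudes are: 2, 3.162, 3.162, 3.
Zeros with |z| < R = 2.5: -2.
Count = 1.
By the argument principle, (1/2πi) ∮_{|z|=R} p'(z)/p(z) dz equals exactly this count.

Number of zeros inside |z| < 2.5: 1.


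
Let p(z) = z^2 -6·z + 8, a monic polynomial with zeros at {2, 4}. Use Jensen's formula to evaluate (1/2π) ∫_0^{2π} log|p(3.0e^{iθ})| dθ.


Zeros: 2, 4; r = 3.0.
Inside |z| < r: 2. Outside (|z| ≥ r): 4.
p(0) = 8, so log|p(0)| = log(8) = 2.0794.
Apply Jensen: I(r) = log|p(0)| + Σ_k log(r/|z_k|), summed over zeros inside |z| < r.
  log(r/|z_k|) for z_k = 2: log(3.0/2) = 0.4055
  Outside zeros (4) contribute nothing to the Jensen sum.
Sum over inside zeros: 0.4055.
I(r) = log|p(0)| + (inside sum) = 2.0794 + 0.4055 = 2.4849.
Note: since some zeros are outside |z| ≤ r, the simplified n·log(r) form does NOT apply — only the inside zeros contribute.

I(r) ≈ 2.4849.


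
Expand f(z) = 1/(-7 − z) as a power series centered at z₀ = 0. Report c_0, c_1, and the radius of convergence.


Let w = z − z₀, so z = z₀ + w.
Then -7 − z = -7 − (z₀ + w) = (-7 − z₀) − w = -7 − w.
f(z) = 1/(-7 − w) = (1/(-7)) · 1/(1 − w/(-7)) = Σ_{n≥0} w^n / (-7)^(n+1).
So c_n = 1/(-7)^(n+1):
  c_0 = 1/(-7)^1 = -1/7.
  c_1 = 1/(-7)^2 = 1/49.
The series is valid for |w/d| < 1, i.e. |z − z₀| < |d|.
Radius of convergence: R = |-7 − z₀| = |-7| = 7 (distance from z₀ to the singularity z = -7).

c_0 = -1/7, c_1 = 1/49; R = 7.


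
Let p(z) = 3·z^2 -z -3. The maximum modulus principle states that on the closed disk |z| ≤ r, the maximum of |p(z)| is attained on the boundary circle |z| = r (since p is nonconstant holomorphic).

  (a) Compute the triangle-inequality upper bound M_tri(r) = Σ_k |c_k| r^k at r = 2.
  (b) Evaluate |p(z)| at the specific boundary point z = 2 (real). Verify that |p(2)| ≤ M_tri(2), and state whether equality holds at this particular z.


Coefficients: c_0 = -3, c_1 = -1, c_2 = 3. Radius r = 2.
Part (a). Triangle bound: M_tri(r) = Σ_k |c_k| r^k
  = |-3|·2^0 + |-1|·2^1 + |3|·2^2
  = 3 + 2 + 12 = 17.
This bounds M(r) := max_{|z|=r} |p(z)| from above; equality holds iff all terms c_k z^k can be made to align in phase at a single z on |z|=r.
Part (b). At z = 2 (real, on the circle |z| = r):
  p(2) = (-3)·2^0 + (-1)·2^1 + (3)·2^2 = 7.
  |p(2)| = 7.
Check: |p(2)| = 7 ≤ 17 = M_tri(2). ✓ Equality does not hold at z = 2 (the coefficients have mixed signs, so the terms do not all align in phase there).

M_tri(2) = 17; |p(2)| = 7; equality at z=2: no.


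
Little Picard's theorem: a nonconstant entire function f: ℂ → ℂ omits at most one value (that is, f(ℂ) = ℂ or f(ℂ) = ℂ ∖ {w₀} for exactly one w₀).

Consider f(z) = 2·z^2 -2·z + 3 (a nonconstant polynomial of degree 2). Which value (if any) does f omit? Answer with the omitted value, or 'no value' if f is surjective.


Little Picard bounds the complement of f(ℂ) to at most one point.
For every w ∈ ℂ, the equation p(z) − w = 0 is a nonconstant polynomial in z and hence has at least one root by the fundamental theorem of algebra. So p is surjective onto ℂ, omitting no value.

Omitted value: no value.


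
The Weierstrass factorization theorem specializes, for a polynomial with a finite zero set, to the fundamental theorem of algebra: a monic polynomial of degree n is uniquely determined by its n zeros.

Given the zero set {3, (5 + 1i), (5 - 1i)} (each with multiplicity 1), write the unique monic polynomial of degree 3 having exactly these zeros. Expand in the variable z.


The polynomial is p(z) = ∏_{α ∈ S} (z − α), where S = {3, (5 + 1i), (5 - 1i)}.
Expanding the product yields: p(z) = z^3 -13·z^2 + 56·z -78.
Note conjugate pairs combine to real quadratics: (z − (5+1i))(z − (5−1i)) = z² − 10z + 26.
The resulting polynomial has degree 3 and real coefficients as required.

p(z) = z^3 -13·z^2 + 56·z -78.


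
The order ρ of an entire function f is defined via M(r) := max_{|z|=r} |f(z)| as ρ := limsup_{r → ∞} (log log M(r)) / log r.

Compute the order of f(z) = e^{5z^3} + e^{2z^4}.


Each summand is entire of order 3 and 4 respectively (as in the single-exponential case). The order of a sum is at most the max of the orders, so ρ ≤ 4. For the lower bound: on |z|=r choose arg z so that 2z^4 is real positive; then |e^{2z^4}| = e^{2r^4} while |e^{5z^3}| ≤ e^{5r^3} = o(e^{2r^4}). So |f| ≥ e^{2r^4}(1 − o(1)) and ρ ≥ 4. Hence ρ = max(3, 4) = 4.
Therefore ρ = 4.

Order ρ = 4.


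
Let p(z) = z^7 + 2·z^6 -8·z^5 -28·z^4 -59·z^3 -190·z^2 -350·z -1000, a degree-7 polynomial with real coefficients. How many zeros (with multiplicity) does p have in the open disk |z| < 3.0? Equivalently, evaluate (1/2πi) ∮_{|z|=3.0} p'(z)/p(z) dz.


The zeros of p are: (-1 + 2i), (-1 - 2i), (1 + 2i), (1 - 2i), (-3 + 1i), (-3 - 1i), 4.
Their magnitudes are: 2.236, 2.236, 2.236, 2.236, 3.162, 3.162, 4.
Zeros with |z| < R = 3.0: (-1 + 2i), (-1 - 2i), (1 + 2i), (1 - 2i).
Count = 4.
By the argument principle, (1/2πi) ∮_{|z|=R} p'(z)/p(z) dz equals exactly this count.

Number of zeros inside |z| < 3.0: 4.


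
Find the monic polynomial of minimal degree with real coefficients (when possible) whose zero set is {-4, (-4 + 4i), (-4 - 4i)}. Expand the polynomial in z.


The polynomial is p(z) = ∏_{α ∈ S} (z − α), where S = {-4, (-4 + 4i), (-4 - 4i)}.
Expanding the product yields: p(z) = z^3 + 12·z^2 + 64·z + 128.
Note conjugate pairs combine to real quadratics: (z − (-4+4i))(z − (-4−4i)) = z² + 8z + 32.
The resulting polynomial has degree 3 and real coefficients as required.

p(z) = z^3 + 12·z^2 + 64·z + 128.


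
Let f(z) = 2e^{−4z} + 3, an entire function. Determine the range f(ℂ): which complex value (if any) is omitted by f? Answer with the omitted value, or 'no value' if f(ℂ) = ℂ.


Little Picard bounds the complement of f(ℂ) to at most one point.
e^{−4z} is never zero on ℂ, so 2·e^{−4z} takes every value in ℂ ∖ {0}. Adding 3 shifts the range to ℂ ∖ {3}. Thus f omits exactly the value 3.

Omitted value: 3.


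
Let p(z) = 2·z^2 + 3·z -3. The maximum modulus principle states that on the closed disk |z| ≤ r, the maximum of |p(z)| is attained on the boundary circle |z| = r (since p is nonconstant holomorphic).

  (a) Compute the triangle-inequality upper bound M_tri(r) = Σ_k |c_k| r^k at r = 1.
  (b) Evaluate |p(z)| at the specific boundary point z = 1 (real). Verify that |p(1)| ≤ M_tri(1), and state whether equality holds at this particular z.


Coefficients: c_0 = -3, c_1 = 3, c_2 = 2. Radius r = 1.
Part (a). Triangle bound: M_tri(r) = Σ_k |c_k| r^k
  = |-3|·1^0 + |3|·1^1 + |2|·1^2
  = 3 + 3 + 2 = 8.
This bounds M(r) := max_{|z|=r} |p(z)| from above; equality holds iff all terms c_k z^k can be made to align in phase at a single z on |z|=r.
Part (b). At z = 1 (real, on the circle |z| = r):
  p(1) = (-3)·1^0 + (3)·1^1 + (2)·1^2 = 2.
  |p(1)| = 2.
Check: |p(1)| = 2 ≤ 8 = M_tri(1). ✓ Equality does not hold at z = 1 (the coefficients have mixed signs, so the terms do not all align in phase there).

M_tri(1) = 8; |p(1)| = 2; equality at z=1: no.


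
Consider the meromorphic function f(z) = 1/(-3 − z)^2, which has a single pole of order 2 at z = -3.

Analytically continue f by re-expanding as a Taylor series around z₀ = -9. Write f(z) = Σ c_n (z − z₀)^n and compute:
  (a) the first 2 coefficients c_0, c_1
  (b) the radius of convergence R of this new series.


Let w = z − z₀, so z = z₀ + w.
Then -3 − z = -3 − (z₀ + w) = (-3 − z₀) − w = 6 − w.
f(z) = 1/(6 − w)^2 = (1/(6)^2) · (1 − w/(6))^{−2}.
By the binomial series (1−u)^{−2} = Σ_{n≥0} C(n+1, 1) u^n for |u|<1, with u = w/(6):
  c_n = C(n+1, 1) / (6)^(n+2).
  c_0 = 1/(6)^2 = 1/36.
  c_1 = 2/(6)^3 = 1/108.
The series is valid for |w/d| < 1, i.e. |z − z₀| < |d|.
Radius of convergence: R = |-3 − z₀| = |6| = 6 (distance from z₀ to the singularity z = -3).

c_0 = 1/36, c_1 = 1/108; R = 6.


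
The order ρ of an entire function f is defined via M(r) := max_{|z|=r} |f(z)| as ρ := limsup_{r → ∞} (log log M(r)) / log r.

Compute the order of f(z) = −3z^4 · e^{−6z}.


M(r) = max_{|z|=r} |-3|·|z|^4·|e^{−6z}| = 3·r^4 · e^{6r^1} (the factors attain their maxima compatibly on |z|=r). Then log M(r) = log 3 + 4·log r + 6r^1, dominated by the last term, so log log M(r) ~ 1·log r. The polynomial factor -3z^4 contributes only a log r term and does not affect the order. ρ = 1.
Therefore ρ = 1.

Order ρ = 1.


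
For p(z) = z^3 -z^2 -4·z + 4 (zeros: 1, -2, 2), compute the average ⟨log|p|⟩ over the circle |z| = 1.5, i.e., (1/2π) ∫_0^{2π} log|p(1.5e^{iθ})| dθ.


Zeros: -2, 1, 2; r = 1.5.
Inside |z| < r: 1. Outside (|z| ≥ r): -2, 2.
p(0) = 4, so log|p(0)| = log(4) = 1.3863.
Apply Jensen: I(r) = log|p(0)| + Σ_k log(r/|z_k|), summed over zeros inside |z| < r.
  log(r/|z_k|) for z_k = 1: log(1.5/1) = 0.4055
  Outside zeros (-2, 2) contribute nothing to the Jensen sum.
Sum over inside zeros: 0.4055.
I(r) = log|p(0)| + (inside sum) = 1.3863 + 0.4055 = 1.7918.
Note: since some zeros are outside |z| ≤ r, the simplified n·log(r) form does NOT apply — only the inside zeros contribute.

I(r) ≈ 1.7918.


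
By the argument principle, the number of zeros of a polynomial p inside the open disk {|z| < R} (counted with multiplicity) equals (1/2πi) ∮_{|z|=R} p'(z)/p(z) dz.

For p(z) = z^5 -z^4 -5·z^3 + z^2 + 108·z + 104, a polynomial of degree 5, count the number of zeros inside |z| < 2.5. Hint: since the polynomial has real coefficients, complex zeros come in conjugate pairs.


The zeros of p are: (3 + 2i), (3 - 2i), -1, (-2 + 2i), (-2 - 2i).
Their magnitudes are: 3.606, 3.606, 1, 2.828, 2.828.
Zeros with |z| < R = 2.5: -1.
Count = 1.
By the argument principle, (1/2πi) ∮_{|z|=R} p'(z)/p(z) dz equals exactly this count.

Number of zeros inside |z| < 2.5: 1.
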